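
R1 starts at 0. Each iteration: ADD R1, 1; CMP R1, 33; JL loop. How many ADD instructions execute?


Loop trace (R1 starts at 0, target 33, step 1):
  ADD #1: R1 = 0 + 1 = 1  → 1 < 33, loop
  ADD #2: R1 = 1 + 1 = 2  → 2 < 33, loop
  ADD #3: R1 = 2 + 1 = 3  → 3 < 33, loop
  ADD #4: R1 = 3 + 1 = 4  → 4 < 33, loop
  ADD #5: R1 = 4 + 1 = 5  → 5 < 33, loop
  ADD #6: R1 = 5 + 1 = 6  → 6 < 33, loop
  ADD #7: R1 = 6 + 1 = 7  → 7 < 33, loop
  ADD #8: R1 = 7 + 1 = 8  → 8 < 33, loop
  ADD #9: R1 = 8 + 1 = 9  → 9 < 33, loop
  ADD #10: R1 = 9 + 1 = 10  → 10 < 33, loop
  ADD #11: R1 = 10 + 1 = 11  → 11 < 33, loop
  ADD #12: R1 = 11 + 1 = 12  → 12 < 33, loop
  ADD #13: R1 = 12 + 1 = 13  → 13 < 33, loop
  ADD #14: R1 = 13 + 1 = 14  → 14 < 33, loop
  ADD #15: R1 = 14 + 1 = 15  → 15 < 33, loop
  ADD #16: R1 = 15 + 1 = 16  → 16 < 33, loop
  ADD #17: R1 = 16 + 1 = 17  → 17 < 33, loop
  ADD #18: R1 = 17 + 1 = 18  → 18 < 33, loop
  ADD #19: R1 = 18 + 1 = 19  → 19 < 33, loop
  ADD #20: R1 = 19 + 1 = 20  → 20 < 33, loop
  ADD #21: R1 = 20 + 1 = 21  → 21 < 33, loop
  ADD #22: R1 = 21 + 1 = 22  → 22 < 33, loop
  ADD #23: R1 = 22 + 1 = 23  → 23 < 33, loop
  ADD #24: R1 = 23 + 1 = 24  → 24 < 33, loop
  ADD #25: R1 = 24 + 1 = 25  → 25 < 33, loop
  ADD #26: R1 = 25 + 1 = 26  → 26 < 33, loop
  ADD #27: R1 = 26 + 1 = 27  → 27 < 33, loop
  ADD #28: R1 = 27 + 1 = 28  → 28 < 33, loop
  ADD #29: R1 = 28 + 1 = 29  → 29 < 33, loop
  ADD #30: R1 = 29 + 1 = 30  → 30 < 33, loop
  ADD #31: R1 = 30 + 1 = 31  → 31 < 33, loop
  ADD #32: R1 = 31 + 1 = 32  → 32 < 33, loop
  ADD #33: R1 = 32 + 1 = 33  → 33 >= 33, exit
Total ADD instructions: 33

33


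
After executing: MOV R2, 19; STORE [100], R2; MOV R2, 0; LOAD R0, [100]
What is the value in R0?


Register and memory trace:
  MOV R2, 19  → R2 = 19
  STORE [100], R2  → mem[100] = 19
  MOV R2, 0  → R2 = 0
  LOAD R0, [100]  → R0 = mem[100] = 19
Final: R0 = 19

19


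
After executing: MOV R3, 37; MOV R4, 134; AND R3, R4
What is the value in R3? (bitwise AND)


Register state trace:
  MOV R3, 37  → R3 = 37 (0b00100101)
  MOV R4, 134  → R4 = 134 (0b10000110)
  AND R3, R4  → R3 = 37 AND 134 = 4 (0b00000100)
Final: R3 = 4

4


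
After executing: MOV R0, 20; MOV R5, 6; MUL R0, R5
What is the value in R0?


Register state trace:
  MOV R0, 20  → R0 = 20
  MOV R5, 6  → R5 = 6
  MUL R0, R5  → R0 = 20 * 6 = 120
Final: R0 = 120

120


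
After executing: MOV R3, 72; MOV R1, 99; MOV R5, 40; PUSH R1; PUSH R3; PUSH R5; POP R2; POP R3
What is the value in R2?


Stack trace (top is rightmost):
  MOV R3, 72  → R3 = 72
  MOV R1, 99  → R1 = 99
  MOV R5, 40  → R5 = 40
  PUSH R1  → stack: [99]
  PUSH R3  → stack: [99, 72]
  PUSH R5  → stack: [99, 72, 40]
  POP R2  → R2 = 40, stack: [99, 72]
  POP R3  → R3 = 72, stack: [99]
Final: R2 = 40

40


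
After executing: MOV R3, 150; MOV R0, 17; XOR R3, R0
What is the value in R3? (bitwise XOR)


Register state trace:
  MOV R3, 150  → R3 = 150 (0b10010110)
  MOV R0, 17  → R0 = 17 (0b00010001)
  XOR R3, R0  → R3 = 150 XOR 17 = 135 (0b10000111)
Final: R3 = 135

135


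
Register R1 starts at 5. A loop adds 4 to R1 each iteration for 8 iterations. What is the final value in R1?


Starting value: R1 = 5
  Iter 1: R1 = 5 + 4 = 9
  Iter 2: R1 = 9 + 4 = 13
  Iter 3: R1 = 13 + 4 = 17
  Iter 4: R1 = 17 + 4 = 21
  Iter 5: R1 = 21 + 4 = 25
  Iter 6: R1 = 25 + 4 = 29
  Iter 7: R1 = 29 + 4 = 33
  Iter 8: R1 = 33 + 4 = 37
Final: R1 = 37

37


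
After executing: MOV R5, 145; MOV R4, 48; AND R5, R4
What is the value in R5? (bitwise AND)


Register state trace:
  MOV R5, 145  → R5 = 145 (0b10010001)
  MOV R4, 48  → R4 = 48 (0b00110000)
  AND R5, R4  → R5 = 145 AND 48 = 16 (0b00010000)
Final: R5 = 16

16


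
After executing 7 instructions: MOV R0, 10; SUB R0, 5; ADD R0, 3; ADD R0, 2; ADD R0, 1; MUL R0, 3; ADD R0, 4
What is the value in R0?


Register state trace:
  MOV R0, 10  → R0 = 10
  SUB R0, 5  → R0 = 10 - 5 = 5
  ADD R0, 3  → R0 = 5 + 3 = 8
  ADD R0, 2  → R0 = 8 + 2 = 10
  ADD R0, 1  → R0 = 10 + 1 = 11
  MUL R0, 3  → R0 = 11 * 3 = 33
  ADD R0, 4  → R0 = 33 + 4 = 37
Final: R0 = 37

37


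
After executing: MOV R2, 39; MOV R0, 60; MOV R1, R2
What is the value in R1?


Register state trace:
  MOV R2, 39  → R2 = 39
  MOV R0, 60  → R0 = 60
  MOV R1, R2  → R1 = 39
Final: R1 = 39

39


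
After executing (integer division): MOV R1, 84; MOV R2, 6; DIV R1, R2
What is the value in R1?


Register state trace:
  MOV R1, 84  → R1 = 84
  MOV R2, 6  → R2 = 6
  DIV R1, R2  → R1 = 84 // 6 = 14
Final: R1 = 14

14


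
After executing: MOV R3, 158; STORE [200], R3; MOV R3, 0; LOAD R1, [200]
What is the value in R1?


Register and memory trace:
  MOV R3, 158  → R3 = 158
  STORE [200], R3  → mem[200] = 158
  MOV R3, 0  → R3 = 0
  LOAD R1, [200]  → R1 = mem[200] = 158
Final: R1 = 158

158


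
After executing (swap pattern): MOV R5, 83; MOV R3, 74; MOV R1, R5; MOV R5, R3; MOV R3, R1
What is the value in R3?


Register state trace (swap pattern):
  MOV R5, 83  → R5 = 83
  MOV R3, 74  → R3 = 74
  MOV R1, R5  → R1 = 83  (save R5)
  MOV R5, R3  → R5 = 74  (R5 gets R3's value)
  MOV R3, R1  → R3 = 83  (R3 gets saved value)
Final: R3 = 83

83


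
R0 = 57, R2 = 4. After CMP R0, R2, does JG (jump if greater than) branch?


Trace:
  R0 = 57, R2 = 4
  CMP R0, R2  → compares 57 vs 4
  JG checks: is 57 greater than 4?
  57 > 4, so condition is true
Branch taken: Yes

Yes


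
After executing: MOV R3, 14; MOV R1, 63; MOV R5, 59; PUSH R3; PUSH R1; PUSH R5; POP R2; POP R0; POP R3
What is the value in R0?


Stack trace (top is rightmost):
  MOV R3, 14  → R3 = 14
  MOV R1, 63  → R1 = 63
  MOV R5, 59  → R5 = 59
  PUSH R3  → stack: [14]
  PUSH R1  → stack: [14, 63]
  PUSH R5  → stack: [14, 63, 59]
  POP R2  → R2 = 59, stack: [14, 63]
  POP R0  → R0 = 63, stack: [14]
  POP R3  → R3 = 14, stack: []
Final: R0 = 63

63


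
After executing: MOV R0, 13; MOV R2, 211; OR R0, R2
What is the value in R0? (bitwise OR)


Register state trace:
  MOV R0, 13  → R0 = 13 (0b00001101)
  MOV R2, 211  → R2 = 211 (0b11010011)
  OR R0, R2   → R0 = 13 OR 211 = 223 (0b11011111)
Final: R0 = 223

223


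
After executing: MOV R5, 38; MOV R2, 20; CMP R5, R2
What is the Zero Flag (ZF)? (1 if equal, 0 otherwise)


Register state trace:
  MOV R5, 38  → R5 = 38
  MOV R2, 20  → R2 = 20
  CMP R5, R2  → computes 38 - 20 = 18
  Result is nonzero, so values are not equal
ZF = 0

0


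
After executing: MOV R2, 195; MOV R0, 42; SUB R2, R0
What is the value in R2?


Register state trace:
  MOV R2, 195  → R2 = 195
  MOV R0, 42  → R0 = 42
  SUB R2, R0  → R2 = 195 - 42 = 153
Final: R2 = 153

153


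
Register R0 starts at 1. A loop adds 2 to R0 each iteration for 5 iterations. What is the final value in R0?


Starting value: R0 = 1
  Iter 1: R0 = 1 + 2 = 3
  Iter 2: R0 = 3 + 2 = 5
  Iter 3: R0 = 5 + 2 = 7
  Iter 4: R0 = 7 + 2 = 9
  Iter 5: R0 = 9 + 2 = 11
Final: R0 = 11

11


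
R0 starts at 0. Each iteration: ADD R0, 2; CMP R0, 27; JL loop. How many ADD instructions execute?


Loop trace (R0 starts at 0, target 27, step 2):
  ADD #1: R0 = 0 + 2 = 2  → 2 < 27, loop
  ADD #2: R0 = 2 + 2 = 4  → 4 < 27, loop
  ADD #3: R0 = 4 + 2 = 6  → 6 < 27, loop
  ADD #4: R0 = 6 + 2 = 8  → 8 < 27, loop
  ADD #5: R0 = 8 + 2 = 10  → 10 < 27, loop
  ADD #6: R0 = 10 + 2 = 12  → 12 < 27, loop
  ADD #7: R0 = 12 + 2 = 14  → 14 < 27, loop
  ADD #8: R0 = 14 + 2 = 16  → 16 < 27, loop
  ADD #9: R0 = 16 + 2 = 18  → 18 < 27, loop
  ADD #10: R0 = 18 + 2 = 20  → 20 < 27, loop
  ADD #11: R0 = 20 + 2 = 22  → 22 < 27, loop
  ADD #12: R0 = 22 + 2 = 24  → 24 < 27, loop
  ADD #13: R0 = 24 + 2 = 26  → 26 < 27, loop
  ADD #14: R0 = 26 + 2 = 28  → 28 >= 27, exit
Total ADD instructions: 14

14


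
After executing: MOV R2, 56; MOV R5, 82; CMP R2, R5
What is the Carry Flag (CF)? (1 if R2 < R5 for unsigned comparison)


Register state trace:
  MOV R2, 56  → R2 = 56
  MOV R5, 82  → R5 = 82
  CMP R2, R5  → unsigned 56 - 82: borrow occurs
  56 < 82, so CF = 1
CF = 1

1


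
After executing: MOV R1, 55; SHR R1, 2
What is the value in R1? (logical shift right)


Register state trace:
  MOV R1, 55  → R1 = 55
  SHR R1, 2  → R1 = 55 >> 2 = 55 // 2^2 = 13
Final: R1 = 13

13


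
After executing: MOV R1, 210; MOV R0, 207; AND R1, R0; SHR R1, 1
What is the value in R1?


Register state trace:
  MOV R1, 210  → R1 = 210 (0b11010010)
  MOV R0, 207  → R0 = 207 (0b11001111)
  AND R1, R0  → R1 = 210 AND 207 = 194 (0b11000010)
  SHR R1, 1  → R1 = 194 >> 1 = 97
Final: R1 = 97

97


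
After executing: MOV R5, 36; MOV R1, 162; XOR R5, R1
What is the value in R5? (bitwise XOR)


Register state trace:
  MOV R5, 36  → R5 = 36 (0b00100100)
  MOV R1, 162  → R1 = 162 (0b10100010)
  XOR R5, R1  → R5 = 36 XOR 162 = 134 (0b10000110)
Final: R5 = 134

134


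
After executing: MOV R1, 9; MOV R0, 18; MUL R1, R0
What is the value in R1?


Register state trace:
  MOV R1, 9  → R1 = 9
  MOV R0, 18  → R0 = 18
  MUL R1, R0  → R1 = 9 * 18 = 162
Final: R1 = 162

162


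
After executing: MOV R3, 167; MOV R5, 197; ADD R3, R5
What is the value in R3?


Register state trace:
  MOV R3, 167  → R3 = 167
  MOV R5, 197  → R5 = 197
  ADD R3, R5  → R3 = 167 + 197 = 364
Final: R3 = 364

364


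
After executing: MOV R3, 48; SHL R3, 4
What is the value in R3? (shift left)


Register state trace:
  MOV R3, 48  → R3 = 48
  SHL R3, 4  → R3 = 48 << 4 = 48 * 2^4 = 768
Final: R3 = 768

768


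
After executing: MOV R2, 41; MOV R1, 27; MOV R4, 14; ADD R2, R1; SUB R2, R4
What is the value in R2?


Register state trace:
  MOV R2, 41  → R2 = 41
  MOV R1, 27  → R1 = 27
  MOV R4, 14  → R4 = 14
  ADD R2, R1  → R2 = 41 + 27 = 68
  SUB R2, R4  → R2 = 68 - 14 = 54
Final: R2 = 54

54


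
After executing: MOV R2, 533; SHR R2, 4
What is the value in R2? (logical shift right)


Register state trace:
  MOV R2, 533  → R2 = 533
  SHR R2, 4  → R2 = 533 >> 4 = 533 // 2^4 = 33
Final: R2 = 33

33


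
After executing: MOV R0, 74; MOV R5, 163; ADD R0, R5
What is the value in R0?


Register state trace:
  MOV R0, 74  → R0 = 74
  MOV R5, 163  → R5 = 163
  ADD R0, R5  → R0 = 74 + 163 = 237
Final: R0 = 237

237


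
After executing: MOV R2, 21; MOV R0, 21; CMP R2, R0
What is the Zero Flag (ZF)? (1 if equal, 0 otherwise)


Register state trace:
  MOV R2, 21  → R2 = 21
  MOV R0, 21  → R0 = 21
  CMP R2, R0  → computes 21 - 21 = 0
  Result is zero, so values are equal
ZF = 1

1


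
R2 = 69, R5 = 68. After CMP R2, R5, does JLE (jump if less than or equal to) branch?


Trace:
  R2 = 69, R5 = 68
  CMP R2, R5  → compares 69 vs 68
  JLE checks: is 69 less than or equal to 68?
  69 > 68, so condition is false
Branch taken: No

No


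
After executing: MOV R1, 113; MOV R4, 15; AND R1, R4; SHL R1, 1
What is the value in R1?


Register state trace:
  MOV R1, 113  → R1 = 113 (0b01110001)
  MOV R4, 15  → R4 = 15 (0b00001111)
  AND R1, R4  → R1 = 113 AND 15 = 1 (0b00000001)
  SHL R1, 1  → R1 = 1 << 1 = 2
Final: R1 = 2

2


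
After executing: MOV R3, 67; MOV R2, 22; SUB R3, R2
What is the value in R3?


Register state trace:
  MOV R3, 67  → R3 = 67
  MOV R2, 22  → R2 = 22
  SUB R3, R2  → R3 = 67 - 22 = 45
Final: R3 = 45

45


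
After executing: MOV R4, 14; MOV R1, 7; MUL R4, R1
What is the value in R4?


Register state trace:
  MOV R4, 14  → R4 = 14
  MOV R1, 7  → R1 = 7
  MUL R4, R1  → R4 = 14 * 7 = 98
Final: R4 = 98

98


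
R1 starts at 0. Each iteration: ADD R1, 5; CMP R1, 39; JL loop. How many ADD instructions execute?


Loop trace (R1 starts at 0, target 39, step 5):
  ADD #1: R1 = 0 + 5 = 5  → 5 < 39, loop
  ADD #2: R1 = 5 + 5 = 10  → 10 < 39, loop
  ADD #3: R1 = 10 + 5 = 15  → 15 < 39, loop
  ADD #4: R1 = 15 + 5 = 20  → 20 < 39, loop
  ADD #5: R1 = 20 + 5 = 25  → 25 < 39, loop
  ADD #6: R1 = 25 + 5 = 30  → 30 < 39, loop
  ADD #7: R1 = 30 + 5 = 35  → 35 < 39, loop
  ADD #8: R1 = 35 + 5 = 40  → 40 >= 39, exit
Total ADD instructions: 8

8


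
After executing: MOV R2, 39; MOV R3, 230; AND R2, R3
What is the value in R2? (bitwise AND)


Register state trace:
  MOV R2, 39  → R2 = 39 (0b00100111)
  MOV R3, 230  → R3 = 230 (0b11100110)
  AND R2, R3  → R2 = 39 AND 230 = 38 (0b00100110)
Final: R2 = 38

38


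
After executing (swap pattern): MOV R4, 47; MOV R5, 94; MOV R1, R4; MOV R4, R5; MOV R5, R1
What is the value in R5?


Register state trace (swap pattern):
  MOV R4, 47  → R4 = 47
  MOV R5, 94  → R5 = 94
  MOV R1, R4  → R1 = 47  (save R4)
  MOV R4, R5  → R4 = 94  (R4 gets R5's value)
  MOV R5, R1  → R5 = 47  (R5 gets saved value)
Final: R5 = 47

47


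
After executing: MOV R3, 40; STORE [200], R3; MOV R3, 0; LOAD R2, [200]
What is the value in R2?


Register and memory trace:
  MOV R3, 40  → R3 = 40
  STORE [200], R3  → mem[200] = 40
  MOV R3, 0  → R3 = 0
  LOAD R2, [200]  → R2 = mem[200] = 40
Final: R2 = 40

40


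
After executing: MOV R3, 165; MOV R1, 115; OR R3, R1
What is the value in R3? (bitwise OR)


Register state trace:
  MOV R3, 165  → R3 = 165 (0b10100101)
  MOV R1, 115  → R1 = 115 (0b01110011)
  OR R3, R1   → R3 = 165 OR 115 = 247 (0b11110111)
Final: R3 = 247

247


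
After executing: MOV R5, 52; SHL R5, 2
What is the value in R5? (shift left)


Register state trace:
  MOV R5, 52  → R5 = 52
  SHL R5, 2  → R5 = 52 << 2 = 52 * 2^2 = 208
Final: R5 = 208

208


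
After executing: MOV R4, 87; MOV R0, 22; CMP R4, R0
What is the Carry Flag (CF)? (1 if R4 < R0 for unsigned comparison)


Register state trace:
  MOV R4, 87  → R4 = 87
  MOV R0, 22  → R0 = 22
  CMP R4, R0  → unsigned 87 - 22: no borrow
  87 >= 22, so CF = 0
CF = 0

0


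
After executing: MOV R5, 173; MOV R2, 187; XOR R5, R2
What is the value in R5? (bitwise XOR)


Register state trace:
  MOV R5, 173  → R5 = 173 (0b10101101)
  MOV R2, 187  → R2 = 187 (0b10111011)
  XOR R5, R2  → R5 = 173 XOR 187 = 22 (0b00010110)
Final: R5 = 22

22


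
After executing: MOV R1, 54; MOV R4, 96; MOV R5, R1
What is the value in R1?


Register state trace:
  MOV R1, 54  → R1 = 54
  MOV R4, 96  → R4 = 96
  MOV R5, R1  → R5 = 54
Final: R1 = 54

54


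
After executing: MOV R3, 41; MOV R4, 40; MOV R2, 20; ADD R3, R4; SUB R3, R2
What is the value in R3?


Register state trace:
  MOV R3, 41  → R3 = 41
  MOV R4, 40  → R4 = 40
  MOV R2, 20  → R2 = 20
  ADD R3, R4  → R3 = 41 + 40 = 81
  SUB R3, R2  → R3 = 81 - 20 = 61
Final: R3 = 61

61


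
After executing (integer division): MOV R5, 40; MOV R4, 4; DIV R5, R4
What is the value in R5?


Register state trace:
  MOV R5, 40  → R5 = 40
  MOV R4, 4  → R4 = 4
  DIV R5, R4  → R5 = 40 // 4 = 10
Final: R5 = 10

10


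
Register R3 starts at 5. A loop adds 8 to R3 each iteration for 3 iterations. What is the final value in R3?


Starting value: R3 = 5
  Iter 1: R3 = 5 + 8 = 13
  Iter 2: R3 = 13 + 8 = 21
  Iter 3: R3 = 21 + 8 = 29
Final: R3 = 29

29


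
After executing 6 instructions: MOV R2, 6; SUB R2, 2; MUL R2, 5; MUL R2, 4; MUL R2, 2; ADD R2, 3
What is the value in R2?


Register state trace:
  MOV R2, 6  → R2 = 6
  SUB R2, 2  → R2 = 6 - 2 = 4
  MUL R2, 5  → R2 = 4 * 5 = 20
  MUL R2, 4  → R2 = 20 * 4 = 80
  MUL R2, 2  → R2 = 80 * 2 = 160
  ADD R2, 3  → R2 = 160 + 3 = 163
Final: R2 = 163

163


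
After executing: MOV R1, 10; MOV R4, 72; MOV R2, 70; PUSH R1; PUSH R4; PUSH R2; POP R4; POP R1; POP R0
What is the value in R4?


Stack trace (top is rightmost):
  MOV R1, 10  → R1 = 10
  MOV R4, 72  → R4 = 72
  MOV R2, 70  → R2 = 70
  PUSH R1  → stack: [10]
  PUSH R4  → stack: [10, 72]
  PUSH R2  → stack: [10, 72, 70]
  POP R4  → R4 = 70, stack: [10, 72]
  POP R1  → R1 = 72, stack: [10]
  POP R0  → R0 = 10, stack: []
Final: R4 = 70

70


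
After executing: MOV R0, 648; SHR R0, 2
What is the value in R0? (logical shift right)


Register state trace:
  MOV R0, 648  → R0 = 648
  SHR R0, 2  → R0 = 648 >> 2 = 648 // 2^2 = 162
Final: R0 = 162

162


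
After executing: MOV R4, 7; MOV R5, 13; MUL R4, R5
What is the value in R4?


Register state trace:
  MOV R4, 7  → R4 = 7
  MOV R5, 13  → R5 = 13
  MUL R4, R5  → R4 = 7 * 13 = 91
Final: R4 = 91

91


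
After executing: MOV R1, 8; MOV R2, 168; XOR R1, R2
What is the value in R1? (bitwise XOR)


Register state trace:
  MOV R1, 8  → R1 = 8 (0b00001000)
  MOV R2, 168  → R2 = 168 (0b10101000)
  XOR R1, R2  → R1 = 8 XOR 168 = 160 (0b10100000)
Final: R1 = 160

160


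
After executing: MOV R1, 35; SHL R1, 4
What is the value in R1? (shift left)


Register state trace:
  MOV R1, 35  → R1 = 35
  SHL R1, 4  → R1 = 35 << 4 = 35 * 2^4 = 560
Final: R1 = 560

560


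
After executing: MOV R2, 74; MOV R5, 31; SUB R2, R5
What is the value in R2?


Register state trace:
  MOV R2, 74  → R2 = 74
  MOV R5, 31  → R5 = 31
  SUB R2, R5  → R2 = 74 - 31 = 43
Final: R2 = 43

43


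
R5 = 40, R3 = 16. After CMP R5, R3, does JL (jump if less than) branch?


Trace:
  R5 = 40, R3 = 16
  CMP R5, R3  → compares 40 vs 16
  JL checks: is 40 less than 16?
  40 > 16, so condition is false
Branch taken: No

No


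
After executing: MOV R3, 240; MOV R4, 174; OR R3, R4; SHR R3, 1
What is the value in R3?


Register state trace:
  MOV R3, 240  → R3 = 240 (0b11110000)
  MOV R4, 174  → R4 = 174 (0b10101110)
  OR R3, R4  → R3 = 240 OR 174 = 254 (0b11111110)
  SHR R3, 1  → R3 = 254 >> 1 = 127
Final: R3 = 127

127


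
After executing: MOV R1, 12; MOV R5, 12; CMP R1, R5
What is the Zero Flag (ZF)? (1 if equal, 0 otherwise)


Register state trace:
  MOV R1, 12  → R1 = 12
  MOV R5, 12  → R5 = 12
  CMP R1, R5  → computes 12 - 12 = 0
  Result is zero, so values are equal
ZF = 1

1


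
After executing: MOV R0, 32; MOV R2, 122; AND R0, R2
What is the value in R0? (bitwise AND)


Register state trace:
  MOV R0, 32  → R0 = 32 (0b00100000)
  MOV R2, 122  → R2 = 122 (0b01111010)
  AND R0, R2  → R0 = 32 AND 122 = 32 (0b00100000)
Final: R0 = 32

32


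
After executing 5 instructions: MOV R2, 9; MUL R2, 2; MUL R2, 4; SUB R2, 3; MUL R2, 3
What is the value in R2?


Register state trace:
  MOV R2, 9  → R2 = 9
  MUL R2, 2  → R2 = 9 * 2 = 18
  MUL R2, 4  → R2 = 18 * 4 = 72
  SUB R2, 3  → R2 = 72 - 3 = 69
  MUL R2, 3  → R2 = 69 * 3 = 207
Final: R2 = 207

207


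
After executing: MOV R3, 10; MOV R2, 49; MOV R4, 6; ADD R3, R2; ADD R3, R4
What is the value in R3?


Register state trace:
  MOV R3, 10  → R3 = 10
  MOV R2, 49  → R2 = 49
  MOV R4, 6  → R4 = 6
  ADD R3, R2  → R3 = 10 + 49 = 59
  ADD R3, R4  → R3 = 59 + 6 = 65
Final: R3 = 65

65


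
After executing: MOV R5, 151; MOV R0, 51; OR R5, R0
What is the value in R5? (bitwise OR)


Register state trace:
  MOV R5, 151  → R5 = 151 (0b10010111)
  MOV R0, 51  → R0 = 51 (0b00110011)
  OR R5, R0   → R5 = 151 OR 51 = 183 (0b10110111)
Final: R5 = 183

183


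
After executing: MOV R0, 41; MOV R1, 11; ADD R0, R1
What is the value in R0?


Register state trace:
  MOV R0, 41  → R0 = 41
  MOV R1, 11  → R1 = 11
  ADD R0, R1  → R0 = 41 + 11 = 52
Final: R0 = 52

52


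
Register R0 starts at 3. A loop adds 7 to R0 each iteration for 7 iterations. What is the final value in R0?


Starting value: R0 = 3
  Iter 1: R0 = 3 + 7 = 10
  Iter 2: R0 = 10 + 7 = 17
  Iter 3: R0 = 17 + 7 = 24
  Iter 4: R0 = 24 + 7 = 31
  Iter 5: R0 = 31 + 7 = 38
  Iter 6: R0 = 38 + 7 = 45
  Iter 7: R0 = 45 + 7 = 52
Final: R0 = 52

52


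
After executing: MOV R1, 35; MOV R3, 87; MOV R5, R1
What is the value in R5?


Register state trace:
  MOV R1, 35  → R1 = 35
  MOV R3, 87  → R3 = 87
  MOV R5, R1  → R5 = 35
Final: R5 = 35

35


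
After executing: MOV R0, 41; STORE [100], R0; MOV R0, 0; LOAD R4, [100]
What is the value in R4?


Register and memory trace:
  MOV R0, 41  → R0 = 41
  STORE [100], R0  → mem[100] = 41
  MOV R0, 0  → R0 = 0
  LOAD R4, [100]  → R4 = mem[100] = 41
Final: R4 = 41

41


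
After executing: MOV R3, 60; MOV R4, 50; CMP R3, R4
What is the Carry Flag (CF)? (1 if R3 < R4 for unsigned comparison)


Register state trace:
  MOV R3, 60  → R3 = 60
  MOV R4, 50  → R4 = 50
  CMP R3, R4  → unsigned 60 - 50: no borrow
  60 >= 50, so CF = 0
CF = 0

0


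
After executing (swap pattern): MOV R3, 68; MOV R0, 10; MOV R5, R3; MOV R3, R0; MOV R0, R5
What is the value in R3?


Register state trace (swap pattern):
  MOV R3, 68  → R3 = 68
  MOV R0, 10  → R0 = 10
  MOV R5, R3  → R5 = 68  (save R3)
  MOV R3, R0  → R3 = 10  (R3 gets R0's value)
  MOV R0, R5  → R0 = 68  (R0 gets saved value)
Final: R3 = 10

10


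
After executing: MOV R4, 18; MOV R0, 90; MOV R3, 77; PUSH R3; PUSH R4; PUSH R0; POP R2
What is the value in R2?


Stack trace (top is rightmost):
  MOV R4, 18  → R4 = 18
  MOV R0, 90  → R0 = 90
  MOV R3, 77  → R3 = 77
  PUSH R3  → stack: [77]
  PUSH R4  → stack: [77, 18]
  PUSH R0  → stack: [77, 18, 90]
  POP R2  → R2 = 90, stack: [77, 18]
Final: R2 = 90

90


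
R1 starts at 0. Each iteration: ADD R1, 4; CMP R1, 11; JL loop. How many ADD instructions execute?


Loop trace (R1 starts at 0, target 11, step 4):
  ADD #1: R1 = 0 + 4 = 4  → 4 < 11, loop
  ADD #2: R1 = 4 + 4 = 8  → 8 < 11, loop
  ADD #3: R1 = 8 + 4 = 12  → 12 >= 11, exit
Total ADD instructions: 3

3


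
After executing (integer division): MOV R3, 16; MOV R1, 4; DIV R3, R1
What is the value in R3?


Register state trace:
  MOV R3, 16  → R3 = 16
  MOV R1, 4  → R1 = 4
  DIV R3, R1  → R3 = 16 // 4 = 4
Final: R3 = 4

4


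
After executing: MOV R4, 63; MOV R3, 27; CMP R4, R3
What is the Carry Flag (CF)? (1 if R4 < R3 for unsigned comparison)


Register state trace:
  MOV R4, 63  → R4 = 63
  MOV R3, 27  → R3 = 27
  CMP R4, R3  → unsigned 63 - 27: no borrow
  63 >= 27, so CF = 0
CF = 0

0


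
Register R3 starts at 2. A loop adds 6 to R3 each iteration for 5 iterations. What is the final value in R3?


Starting value: R3 = 2
  Iter 1: R3 = 2 + 6 = 8
  Iter 2: R3 = 8 + 6 = 14
  Iter 3: R3 = 14 + 6 = 20
  Iter 4: R3 = 20 + 6 = 26
  Iter 5: R3 = 26 + 6 = 32
Final: R3 = 32

32


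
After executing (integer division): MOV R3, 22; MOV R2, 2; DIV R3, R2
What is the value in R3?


Register state trace:
  MOV R3, 22  → R3 = 22
  MOV R2, 2  → R2 = 2
  DIV R3, R2  → R3 = 22 // 2 = 11
Final: R3 = 11

11


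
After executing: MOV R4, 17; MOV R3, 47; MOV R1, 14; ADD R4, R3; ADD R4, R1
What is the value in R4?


Register state trace:
  MOV R4, 17  → R4 = 17
  MOV R3, 47  → R3 = 47
  MOV R1, 14  → R1 = 14
  ADD R4, R3  → R4 = 17 + 47 = 64
  ADD R4, R1  → R4 = 64 + 14 = 78
Final: R4 = 78

78


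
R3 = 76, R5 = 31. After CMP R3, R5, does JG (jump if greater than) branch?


Trace:
  R3 = 76, R5 = 31
  CMP R3, R5  → compares 76 vs 31
  JG checks: is 76 greater than 31?
  76 > 31, so condition is true
Branch taken: Yes

Yes


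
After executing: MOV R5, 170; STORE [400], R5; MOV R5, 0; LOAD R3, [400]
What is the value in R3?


Register and memory trace:
  MOV R5, 170  → R5 = 170
  STORE [400], R5  → mem[400] = 170
  MOV R5, 0  → R5 = 0
  LOAD R3, [400]  → R3 = mem[400] = 170
Final: R3 = 170

170


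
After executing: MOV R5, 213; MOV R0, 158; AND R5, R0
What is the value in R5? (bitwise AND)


Register state trace:
  MOV R5, 213  → R5 = 213 (0b11010101)
  MOV R0, 158  → R0 = 158 (0b10011110)
  AND R5, R0  → R5 = 213 AND 158 = 148 (0b10010100)
Final: R5 = 148

148


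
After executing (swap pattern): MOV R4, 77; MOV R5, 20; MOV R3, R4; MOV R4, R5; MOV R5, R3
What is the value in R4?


Register state trace (swap pattern):
  MOV R4, 77  → R4 = 77
  MOV R5, 20  → R5 = 20
  MOV R3, R4  → R3 = 77  (save R4)
  MOV R4, R5  → R4 = 20  (R4 gets R5's value)
  MOV R5, R3  → R5 = 77  (R5 gets saved value)
Final: R4 = 20

20


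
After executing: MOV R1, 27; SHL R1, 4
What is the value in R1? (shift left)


Register state trace:
  MOV R1, 27  → R1 = 27
  SHL R1, 4  → R1 = 27 << 4 = 27 * 2^4 = 432
Final: R1 = 432

432


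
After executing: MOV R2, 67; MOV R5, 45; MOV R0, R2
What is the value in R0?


Register state trace:
  MOV R2, 67  → R2 = 67
  MOV R5, 45  → R5 = 45
  MOV R0, R2  → R0 = 67
Final: R0 = 67

67


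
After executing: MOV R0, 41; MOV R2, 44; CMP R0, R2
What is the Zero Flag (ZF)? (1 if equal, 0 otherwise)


Register state trace:
  MOV R0, 41  → R0 = 41
  MOV R2, 44  → R2 = 44
  CMP R0, R2  → computes 41 - 44 = -3
  Result is nonzero, so values are not equal
ZF = 0

0


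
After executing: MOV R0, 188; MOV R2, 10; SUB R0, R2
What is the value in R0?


Register state trace:
  MOV R0, 188  → R0 = 188
  MOV R2, 10  → R2 = 10
  SUB R0, R2  → R0 = 188 - 10 = 178
Final: R0 = 178

178


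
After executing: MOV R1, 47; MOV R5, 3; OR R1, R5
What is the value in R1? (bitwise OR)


Register state trace:
  MOV R1, 47  → R1 = 47 (0b00101111)
  MOV R5, 3  → R5 = 3 (0b00000011)
  OR R1, R5   → R1 = 47 OR 3 = 47 (0b00101111)
Final: R1 = 47

47


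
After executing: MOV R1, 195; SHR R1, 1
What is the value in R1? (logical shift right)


Register state trace:
  MOV R1, 195  → R1 = 195
  SHR R1, 1  → R1 = 195 >> 1 = 195 // 2^1 = 97
Final: R1 = 97

97


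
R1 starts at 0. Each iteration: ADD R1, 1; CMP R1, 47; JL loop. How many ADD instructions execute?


Loop trace (R1 starts at 0, target 47, step 1):
  ADD #1: R1 = 0 + 1 = 1  → 1 < 47, loop
  ADD #2: R1 = 1 + 1 = 2  → 2 < 47, loop
  ADD #3: R1 = 2 + 1 = 3  → 3 < 47, loop
  ADD #4: R1 = 3 + 1 = 4  → 4 < 47, loop
  ADD #5: R1 = 4 + 1 = 5  → 5 < 47, loop
  ADD #6: R1 = 5 + 1 = 6  → 6 < 47, loop
  ADD #7: R1 = 6 + 1 = 7  → 7 < 47, loop
  ADD #8: R1 = 7 + 1 = 8  → 8 < 47, loop
  ADD #9: R1 = 8 + 1 = 9  → 9 < 47, loop
  ADD #10: R1 = 9 + 1 = 10  → 10 < 47, loop
  ADD #11: R1 = 10 + 1 = 11  → 11 < 47, loop
  ADD #12: R1 = 11 + 1 = 12  → 12 < 47, loop
  ADD #13: R1 = 12 + 1 = 13  → 13 < 47, loop
  ADD #14: R1 = 13 + 1 = 14  → 14 < 47, loop
  ADD #15: R1 = 14 + 1 = 15  → 15 < 47, loop
  ADD #16: R1 = 15 + 1 = 16  → 16 < 47, loop
  ADD #17: R1 = 16 + 1 = 17  → 17 < 47, loop
  ADD #18: R1 = 17 + 1 = 18  → 18 < 47, loop
  ADD #19: R1 = 18 + 1 = 19  → 19 < 47, loop
  ADD #20: R1 = 19 + 1 = 20  → 20 < 47, loop
  ADD #21: R1 = 20 + 1 = 21  → 21 < 47, loop
  ADD #22: R1 = 21 + 1 = 22  → 22 < 47, loop
  ADD #23: R1 = 22 + 1 = 23  → 23 < 47, loop
  ADD #24: R1 = 23 + 1 = 24  → 24 < 47, loop
  ADD #25: R1 = 24 + 1 = 25  → 25 < 47, loop
  ADD #26: R1 = 25 + 1 = 26  → 26 < 47, loop
  ADD #27: R1 = 26 + 1 = 27  → 27 < 47, loop
  ADD #28: R1 = 27 + 1 = 28  → 28 < 47, loop
  ADD #29: R1 = 28 + 1 = 29  → 29 < 47, loop
  ADD #30: R1 = 29 + 1 = 30  → 30 < 47, loop
  ADD #31: R1 = 30 + 1 = 31  → 31 < 47, loop
  ADD #32: R1 = 31 + 1 = 32  → 32 < 47, loop
  ADD #33: R1 = 32 + 1 = 33  → 33 < 47, loop
  ADD #34: R1 = 33 + 1 = 34  → 34 < 47, loop
  ADD #35: R1 = 34 + 1 = 35  → 35 < 47, loop
  ADD #36: R1 = 35 + 1 = 36  → 36 < 47, loop
  ADD #37: R1 = 36 + 1 = 37  → 37 < 47, loop
  ADD #38: R1 = 37 + 1 = 38  → 38 < 47, loop
  ADD #39: R1 = 38 + 1 = 39  → 39 < 47, loop
  ADD #40: R1 = 39 + 1 = 40  → 40 < 47, loop
  ADD #41: R1 = 40 + 1 = 41  → 41 < 47, loop
  ADD #42: R1 = 41 + 1 = 42  → 42 < 47, loop
  ADD #43: R1 = 42 + 1 = 43  → 43 < 47, loop
  ADD #44: R1 = 43 + 1 = 44  → 44 < 47, loop
  ADD #45: R1 = 44 + 1 = 45  → 45 < 47, loop
  ADD #46: R1 = 45 + 1 = 46  → 46 < 47, loop
  ADD #47: R1 = 46 + 1 = 47  → 47 >= 47, exit
Total ADD instructions: 47

47


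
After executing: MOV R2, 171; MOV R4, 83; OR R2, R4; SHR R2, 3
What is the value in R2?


Register state trace:
  MOV R2, 171  → R2 = 171 (0b10101011)
  MOV R4, 83  → R4 = 83 (0b01010011)
  OR R2, R4  → R2 = 171 OR 83 = 251 (0b11111011)
  SHR R2, 3  → R2 = 251 >> 3 = 31
Final: R2 = 31

31


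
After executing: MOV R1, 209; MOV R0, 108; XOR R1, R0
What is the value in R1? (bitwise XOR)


Register state trace:
  MOV R1, 209  → R1 = 209 (0b11010001)
  MOV R0, 108  → R0 = 108 (0b01101100)
  XOR R1, R0  → R1 = 209 XOR 108 = 189 (0b10111101)
Final: R1 = 189

189


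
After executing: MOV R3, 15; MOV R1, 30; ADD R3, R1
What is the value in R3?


Register state trace:
  MOV R3, 15  → R3 = 15
  MOV R1, 30  → R1 = 30
  ADD R3, R1  → R3 = 15 + 30 = 45
Final: R3 = 45

45


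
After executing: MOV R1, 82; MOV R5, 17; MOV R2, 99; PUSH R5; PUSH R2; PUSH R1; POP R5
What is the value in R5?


Stack trace (top is rightmost):
  MOV R1, 82  → R1 = 82
  MOV R5, 17  → R5 = 17
  MOV R2, 99  → R2 = 99
  PUSH R5  → stack: [17]
  PUSH R2  → stack: [17, 99]
  PUSH R1  → stack: [17, 99, 82]
  POP R5  → R5 = 82, stack: [17, 99]
Final: R5 = 82

82


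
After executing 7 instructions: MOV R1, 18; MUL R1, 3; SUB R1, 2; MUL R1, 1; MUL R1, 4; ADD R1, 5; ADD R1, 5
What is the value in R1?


Register state trace:
  MOV R1, 18  → R1 = 18
  MUL R1, 3  → R1 = 18 * 3 = 54
  SUB R1, 2  → R1 = 54 - 2 = 52
  MUL R1, 1  → R1 = 52 * 1 = 52
  MUL R1, 4  → R1 = 52 * 4 = 208
  ADD R1, 5  → R1 = 208 + 5 = 213
  ADD R1, 5  → R1 = 213 + 5 = 218
Final: R1 = 218

218


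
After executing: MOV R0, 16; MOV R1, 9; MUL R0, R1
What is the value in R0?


Register state trace:
  MOV R0, 16  → R0 = 16
  MOV R1, 9  → R1 = 9
  MUL R0, R1  → R0 = 16 * 9 = 144
Final: R0 = 144

144


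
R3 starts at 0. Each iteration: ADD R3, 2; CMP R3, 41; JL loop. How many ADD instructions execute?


Loop trace (R3 starts at 0, target 41, step 2):
  ADD #1: R3 = 0 + 2 = 2  → 2 < 41, loop
  ADD #2: R3 = 2 + 2 = 4  → 4 < 41, loop
  ADD #3: R3 = 4 + 2 = 6  → 6 < 41, loop
  ADD #4: R3 = 6 + 2 = 8  → 8 < 41, loop
  ADD #5: R3 = 8 + 2 = 10  → 10 < 41, loop
  ADD #6: R3 = 10 + 2 = 12  → 12 < 41, loop
  ADD #7: R3 = 12 + 2 = 14  → 14 < 41, loop
  ADD #8: R3 = 14 + 2 = 16  → 16 < 41, loop
  ADD #9: R3 = 16 + 2 = 18  → 18 < 41, loop
  ADD #10: R3 = 18 + 2 = 20  → 20 < 41, loop
  ADD #11: R3 = 20 + 2 = 22  → 22 < 41, loop
  ADD #12: R3 = 22 + 2 = 24  → 24 < 41, loop
  ADD #13: R3 = 24 + 2 = 26  → 26 < 41, loop
  ADD #14: R3 = 26 + 2 = 28  → 28 < 41, loop
  ADD #15: R3 = 28 + 2 = 30  → 30 < 41, loop
  ADD #16: R3 = 30 + 2 = 32  → 32 < 41, loop
  ADD #17: R3 = 32 + 2 = 34  → 34 < 41, loop
  ADD #18: R3 = 34 + 2 = 36  → 36 < 41, loop
  ADD #19: R3 = 36 + 2 = 38  → 38 < 41, loop
  ADD #20: R3 = 38 + 2 = 40  → 40 < 41, loop
  ADD #21: R3 = 40 + 2 = 42  → 42 >= 41, exit
Total ADD instructions: 21

21


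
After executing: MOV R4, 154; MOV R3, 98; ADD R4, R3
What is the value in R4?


Register state trace:
  MOV R4, 154  → R4 = 154
  MOV R3, 98  → R3 = 98
  ADD R4, R3  → R4 = 154 + 98 = 252
Final: R4 = 252

252


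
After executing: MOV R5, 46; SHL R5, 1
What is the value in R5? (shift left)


Register state trace:
  MOV R5, 46  → R5 = 46
  SHL R5, 1  → R5 = 46 << 1 = 46 * 2^1 = 92
Final: R5 = 92

92


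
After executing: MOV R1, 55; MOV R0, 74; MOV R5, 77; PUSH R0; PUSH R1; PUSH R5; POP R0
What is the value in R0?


Stack trace (top is rightmost):
  MOV R1, 55  → R1 = 55
  MOV R0, 74  → R0 = 74
  MOV R5, 77  → R5 = 77
  PUSH R0  → stack: [74]
  PUSH R1  → stack: [74, 55]
  PUSH R5  → stack: [74, 55, 77]
  POP R0  → R0 = 77, stack: [74, 55]
Final: R0 = 77

77


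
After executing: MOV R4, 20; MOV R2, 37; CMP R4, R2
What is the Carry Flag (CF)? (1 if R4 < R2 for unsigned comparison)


Register state trace:
  MOV R4, 20  → R4 = 20
  MOV R2, 37  → R2 = 37
  CMP R4, R2  → unsigned 20 - 37: borrow occurs
  20 < 37, so CF = 1
CF = 1

1


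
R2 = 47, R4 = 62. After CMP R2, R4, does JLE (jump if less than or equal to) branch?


Trace:
  R2 = 47, R4 = 62
  CMP R2, R4  → compares 47 vs 62
  JLE checks: is 47 less than or equal to 62?
  47 < 62, so condition is true
Branch taken: Yes

Yes


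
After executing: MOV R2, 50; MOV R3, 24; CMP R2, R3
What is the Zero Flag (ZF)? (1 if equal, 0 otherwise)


Register state trace:
  MOV R2, 50  → R2 = 50
  MOV R3, 24  → R3 = 24
  CMP R2, R3  → computes 50 - 24 = 26
  Result is nonzero, so values are not equal
ZF = 0

0


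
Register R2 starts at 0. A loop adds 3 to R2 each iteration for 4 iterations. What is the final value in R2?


Starting value: R2 = 0
  Iter 1: R2 = 0 + 3 = 3
  Iter 2: R2 = 3 + 3 = 6
  Iter 3: R2 = 6 + 3 = 9
  Iter 4: R2 = 9 + 3 = 12
Final: R2 = 12

12


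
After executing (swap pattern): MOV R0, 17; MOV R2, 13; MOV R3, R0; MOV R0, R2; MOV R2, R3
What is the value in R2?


Register state trace (swap pattern):
  MOV R0, 17  → R0 = 17
  MOV R2, 13  → R2 = 13
  MOV R3, R0  → R3 = 17  (save R0)
  MOV R0, R2  → R0 = 13  (R0 gets R2's value)
  MOV R2, R3  → R2 = 17  (R2 gets saved value)
Final: R2 = 17

17


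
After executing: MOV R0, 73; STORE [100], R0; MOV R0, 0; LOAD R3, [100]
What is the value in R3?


Register and memory trace:
  MOV R0, 73  → R0 = 73
  STORE [100], R0  → mem[100] = 73
  MOV R0, 0  → R0 = 0
  LOAD R3, [100]  → R3 = mem[100] = 73
Final: R3 = 73

73


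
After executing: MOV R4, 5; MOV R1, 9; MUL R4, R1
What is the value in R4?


Register state trace:
  MOV R4, 5  → R4 = 5
  MOV R1, 9  → R1 = 9
  MUL R4, R1  → R4 = 5 * 9 = 45
Final: R4 = 45

45


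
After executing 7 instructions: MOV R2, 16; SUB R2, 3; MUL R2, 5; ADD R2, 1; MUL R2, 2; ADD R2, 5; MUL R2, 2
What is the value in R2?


Register state trace:
  MOV R2, 16  → R2 = 16
  SUB R2, 3  → R2 = 16 - 3 = 13
  MUL R2, 5  → R2 = 13 * 5 = 65
  ADD R2, 1  → R2 = 65 + 1 = 66
  MUL R2, 2  → R2 = 66 * 2 = 132
  ADD R2, 5  → R2 = 132 + 5 = 137
  MUL R2, 2  → R2 = 137 * 2 = 274
Final: R2 = 274

274


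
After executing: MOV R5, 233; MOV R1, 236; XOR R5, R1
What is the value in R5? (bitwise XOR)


Register state trace:
  MOV R5, 233  → R5 = 233 (0b11101001)
  MOV R1, 236  → R1 = 236 (0b11101100)
  XOR R5, R1  → R5 = 233 XOR 236 = 5 (0b00000101)
Final: R5 = 5

5


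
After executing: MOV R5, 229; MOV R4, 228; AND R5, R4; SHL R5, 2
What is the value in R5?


Register state trace:
  MOV R5, 229  → R5 = 229 (0b11100101)
  MOV R4, 228  → R4 = 228 (0b11100100)
  AND R5, R4  → R5 = 229 AND 228 = 228 (0b11100100)
  SHL R5, 2  → R5 = 228 << 2 = 912
Final: R5 = 912

912


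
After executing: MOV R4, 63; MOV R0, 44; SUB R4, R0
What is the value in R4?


Register state trace:
  MOV R4, 63  → R4 = 63
  MOV R0, 44  → R0 = 44
  SUB R4, R0  → R4 = 63 - 44 = 19
Final: R4 = 19

19


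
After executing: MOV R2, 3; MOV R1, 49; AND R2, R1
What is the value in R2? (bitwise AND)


Register state trace:
  MOV R2, 3  → R2 = 3 (0b00000011)
  MOV R1, 49  → R1 = 49 (0b00110001)
  AND R2, R1  → R2 = 3 AND 49 = 1 (0b00000001)
Final: R2 = 1

1


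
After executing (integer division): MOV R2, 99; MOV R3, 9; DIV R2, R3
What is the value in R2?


Register state trace:
  MOV R2, 99  → R2 = 99
  MOV R3, 9  → R3 = 9
  DIV R2, R3  → R2 = 99 // 9 = 11
Final: R2 = 11

11


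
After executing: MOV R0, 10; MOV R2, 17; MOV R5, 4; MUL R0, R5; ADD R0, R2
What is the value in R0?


Register state trace:
  MOV R0, 10  → R0 = 10
  MOV R2, 17  → R2 = 17
  MOV R5, 4  → R5 = 4
  MUL R0, R5  → R0 = 10 * 4 = 40
  ADD R0, R2  → R0 = 40 + 17 = 57
Final: R0 = 57

57


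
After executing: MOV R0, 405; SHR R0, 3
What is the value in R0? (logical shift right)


Register state trace:
  MOV R0, 405  → R0 = 405
  SHR R0, 3  → R0 = 405 >> 3 = 405 // 2^3 = 50
Final: R0 = 50

50


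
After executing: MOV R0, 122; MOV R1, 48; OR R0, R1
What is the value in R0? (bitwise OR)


Register state trace:
  MOV R0, 122  → R0 = 122 (0b01111010)
  MOV R1, 48  → R1 = 48 (0b00110000)
  OR R0, R1   → R0 = 122 OR 48 = 122 (0b01111010)
Final: R0 = 122

122


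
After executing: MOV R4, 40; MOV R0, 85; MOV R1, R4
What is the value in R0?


Register state trace:
  MOV R4, 40  → R4 = 40
  MOV R0, 85  → R0 = 85
  MOV R1, R4  → R1 = 40
Final: R0 = 85

85


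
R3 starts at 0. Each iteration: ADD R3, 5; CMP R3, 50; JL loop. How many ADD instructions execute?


Loop trace (R3 starts at 0, target 50, step 5):
  ADD #1: R3 = 0 + 5 = 5  → 5 < 50, loop
  ADD #2: R3 = 5 + 5 = 10  → 10 < 50, loop
  ADD #3: R3 = 10 + 5 = 15  → 15 < 50, loop
  ADD #4: R3 = 15 + 5 = 20  → 20 < 50, loop
  ADD #5: R3 = 20 + 5 = 25  → 25 < 50, loop
  ADD #6: R3 = 25 + 5 = 30  → 30 < 50, loop
  ADD #7: R3 = 30 + 5 = 35  → 35 < 50, loop
  ADD #8: R3 = 35 + 5 = 40  → 40 < 50, loop
  ADD #9: R3 = 40 + 5 = 45  → 45 < 50, loop
  ADD #10: R3 = 45 + 5 = 50  → 50 >= 50, exit
Total ADD instructions: 10

10


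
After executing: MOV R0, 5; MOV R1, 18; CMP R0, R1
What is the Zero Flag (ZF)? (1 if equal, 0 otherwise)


Register state trace:
  MOV R0, 5  → R0 = 5
  MOV R1, 18  → R1 = 18
  CMP R0, R1  → computes 5 - 18 = -13
  Result is nonzero, so values are not equal
ZF = 0

0


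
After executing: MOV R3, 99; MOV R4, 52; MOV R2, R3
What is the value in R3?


Register state trace:
  MOV R3, 99  → R3 = 99
  MOV R4, 52  → R4 = 52
  MOV R2, R3  → R2 = 99
Final: R3 = 99

99


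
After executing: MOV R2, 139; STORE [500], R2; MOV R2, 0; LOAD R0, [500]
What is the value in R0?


Register and memory trace:
  MOV R2, 139  → R2 = 139
  STORE [500], R2  → mem[500] = 139
  MOV R2, 0  → R2 = 0
  LOAD R0, [500]  → R0 = mem[500] = 139
Final: R0 = 139

139


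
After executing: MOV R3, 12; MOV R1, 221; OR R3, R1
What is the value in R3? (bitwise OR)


Register state trace:
  MOV R3, 12  → R3 = 12 (0b00001100)
  MOV R1, 221  → R1 = 221 (0b11011101)
  OR R3, R1   → R3 = 12 OR 221 = 221 (0b11011101)
Final: R3 = 221

221


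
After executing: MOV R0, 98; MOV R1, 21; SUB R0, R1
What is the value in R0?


Register state trace:
  MOV R0, 98  → R0 = 98
  MOV R1, 21  → R1 = 21
  SUB R0, R1  → R0 = 98 - 21 = 77
Final: R0 = 77

77


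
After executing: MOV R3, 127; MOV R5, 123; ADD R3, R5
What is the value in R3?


Register state trace:
  MOV R3, 127  → R3 = 127
  MOV R5, 123  → R5 = 123
  ADD R3, R5  → R3 = 127 + 123 = 250
Final: R3 = 250

250


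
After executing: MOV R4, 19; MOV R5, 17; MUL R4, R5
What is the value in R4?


Register state trace:
  MOV R4, 19  → R4 = 19
  MOV R5, 17  → R5 = 17
  MUL R4, R5  → R4 = 19 * 17 = 323
Final: R4 = 323

323


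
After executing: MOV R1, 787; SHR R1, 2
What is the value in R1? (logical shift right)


Register state trace:
  MOV R1, 787  → R1 = 787
  SHR R1, 2  → R1 = 787 >> 2 = 787 // 2^2 = 196
Final: R1 = 196

196


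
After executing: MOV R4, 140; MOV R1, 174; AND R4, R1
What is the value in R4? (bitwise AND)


Register state trace:
  MOV R4, 140  → R4 = 140 (0b10001100)
  MOV R1, 174  → R1 = 174 (0b10101110)
  AND R4, R1  → R4 = 140 AND 174 = 140 (0b10001100)
Final: R4 = 140

140


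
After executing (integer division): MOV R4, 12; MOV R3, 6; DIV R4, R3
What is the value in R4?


Register state trace:
  MOV R4, 12  → R4 = 12
  MOV R3, 6  → R3 = 6
  DIV R4, R3  → R4 = 12 // 6 = 2
Final: R4 = 2

2


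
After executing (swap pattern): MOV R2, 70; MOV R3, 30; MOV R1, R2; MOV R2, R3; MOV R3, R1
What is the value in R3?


Register state trace (swap pattern):
  MOV R2, 70  → R2 = 70
  MOV R3, 30  → R3 = 30
  MOV R1, R2  → R1 = 70  (save R2)
  MOV R2, R3  → R2 = 30  (R2 gets R3's value)
  MOV R3, R1  → R3 = 70  (R3 gets saved value)
Final: R3 = 70

70


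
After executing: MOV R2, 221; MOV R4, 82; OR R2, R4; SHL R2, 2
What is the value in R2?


Register state trace:
  MOV R2, 221  → R2 = 221 (0b11011101)
  MOV R4, 82  → R4 = 82 (0b01010010)
  OR R2, R4  → R2 = 221 OR 82 = 223 (0b11011111)
  SHL R2, 2  → R2 = 223 << 2 = 892
Final: R2 = 892

892
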